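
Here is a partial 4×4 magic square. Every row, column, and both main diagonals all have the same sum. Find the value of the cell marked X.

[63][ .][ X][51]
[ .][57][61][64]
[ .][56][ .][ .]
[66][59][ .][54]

Anti-diagonal is complete and sums to 234; that is the magic constant.
Using row 2: 57 + 61 + 64 + ? → (2,1) = 234 − 182 = 52.
Row 4: 66 + 59 + 54 + ? = 234, so (4,3) = 55.
Column 1: 63 + 52 + 66 + ? = 234, so (3,1) = 53.
From column 2, 234 − (57 + 56 + 59) gives (1,2) = 62.
Column 4: 51 + 64 + 54 + ? = 234, so (3,4) = 65.
Main diagonal: 63 + 57 + 54 + ? = 234, so (3,3) = 60.
Row 1 needs 234; the known cells sum to 176, so (1,3) = 58.

58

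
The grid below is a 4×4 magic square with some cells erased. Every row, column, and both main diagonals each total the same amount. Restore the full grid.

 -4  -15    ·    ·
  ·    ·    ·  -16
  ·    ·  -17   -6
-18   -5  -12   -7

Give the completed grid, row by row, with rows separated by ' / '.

-4 -15 -10 -13 / -9 -14 -3 -16 / -11 -8 -17 -6 / -18 -5 -12 -7

Row 4 is already complete: -18 + -5 + -12 + -7 = -42, so that is the magic constant.
Column 4 needs -42; the known cells sum to -29, so (1,4) = -13.
From main diagonal, -42 − (-4 + (-17) + (-7)) gives (2,2) = -14.
Row 1 needs -42; the known cells sum to -32, so (1,3) = -10.
Column 2 must total -42; the given cells sum to -34, so (3,2) = -8.
Column 3: -10 + (-17) + (-12) + ? = -42, so (2,3) = -3.
The remaining cell in row 2 is (2,1) = -42 − (-33) = -9.
The remaining cell in row 3 is (3,1) = -42 − (-31) = -11.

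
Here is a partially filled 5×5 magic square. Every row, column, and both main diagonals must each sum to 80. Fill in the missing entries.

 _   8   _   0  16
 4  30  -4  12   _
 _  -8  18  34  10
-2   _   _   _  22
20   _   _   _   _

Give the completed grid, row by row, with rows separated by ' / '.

32 8 24 0 16 / 4 30 -4 12 38 / 26 -8 18 34 10 / -2 14 40 6 22 / 20 36 2 28 -6

From row 2, 80 − (4 + 30 + (-4) + 12) gives (2,5) = 38.
The remaining cell in row 3 is (3,1) = 80 − 54 = 26.
From column 1, 80 − (4 + 26 + (-2) + 20) gives (1,1) = 32.
From column 5, 80 − (16 + 38 + 10 + 22) gives (5,5) = -6.
Main diagonal must total 80; the given cells sum to 74, so (4,4) = 6.
From anti-diagonal, 80 − (16 + 12 + 18 + 20) gives (4,2) = 14.
Row 1: 32 + 8 + 0 + 16 + ? = 80, so (1,3) = 24.
Using row 4: -2 + 14 + 6 + 22 + ? → (4,3) = 80 − 40 = 40.
From column 2, 80 − (8 + 30 + (-8) + 14) gives (5,2) = 36.
Column 3 needs 80; the known cells sum to 78, so (5,3) = 2.
The remaining cell in column 4 is (5,4) = 80 − 52 = 28.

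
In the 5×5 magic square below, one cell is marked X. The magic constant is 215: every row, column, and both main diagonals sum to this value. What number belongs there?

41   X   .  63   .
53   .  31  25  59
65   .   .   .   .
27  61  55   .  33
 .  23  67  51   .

The remaining cell in row 2 is (2,2) = 215 − 168 = 47.
Row 4 must total 215; the given cells sum to 176, so (4,4) = 39.
Column 1: 41 + 53 + 65 + 27 + ? = 215, so (5,1) = 29.
The remaining cell in column 4 is (3,4) = 215 − 178 = 37.
Using row 5: 29 + 23 + 67 + 51 + ? → (5,5) = 215 − 170 = 45.
Main diagonal needs 215; the known cells sum to 172, so (3,3) = 43.
Anti-diagonal must total 215; the given cells sum to 158, so (1,5) = 57.
Column 3 must total 215; the given cells sum to 196, so (1,3) = 19.
Column 5 needs 215; the known cells sum to 194, so (3,5) = 21.
Using row 1: 41 + 19 + 63 + 57 + ? → (1,2) = 215 − 180 = 35.

35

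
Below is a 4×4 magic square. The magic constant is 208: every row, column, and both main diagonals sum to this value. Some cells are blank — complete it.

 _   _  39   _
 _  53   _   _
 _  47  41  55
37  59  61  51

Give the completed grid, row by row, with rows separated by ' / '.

Using row 3: 47 + 41 + 55 + ? → (3,1) = 208 − 143 = 65.
Column 2 must total 208; the given cells sum to 159, so (1,2) = 49.
From column 3, 208 − (39 + 41 + 61) gives (2,3) = 67.
From main diagonal, 208 − (53 + 41 + 51) gives (1,1) = 63.
The remaining cell in anti-diagonal is (1,4) = 208 − 151 = 57.
Column 1: 63 + 65 + 37 + ? = 208, so (2,1) = 43.
Column 4 needs 208; the known cells sum to 163, so (2,4) = 45.

63 49 39 57 / 43 53 67 45 / 65 47 41 55 / 37 59 61 51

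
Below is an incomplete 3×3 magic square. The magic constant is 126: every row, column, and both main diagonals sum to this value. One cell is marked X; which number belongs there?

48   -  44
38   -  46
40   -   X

36

From row 1, 126 − (48 + 44) gives (1,2) = 34.
From row 2, 126 − (38 + 46) gives (2,2) = 42.
Column 2: 34 + 42 + ? = 126, so (3,2) = 50.
From column 3, 126 − (44 + 46) gives (3,3) = 36.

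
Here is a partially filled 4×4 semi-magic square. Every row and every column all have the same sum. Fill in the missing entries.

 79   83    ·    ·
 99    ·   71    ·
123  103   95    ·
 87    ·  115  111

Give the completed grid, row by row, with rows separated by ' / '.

79 83 107 119 / 99 127 71 91 / 123 103 95 67 / 87 75 115 111

Column 1 is already complete: 79 + 99 + 123 + 87 = 388, so that is the magic constant.
Row 3 must total 388; the given cells sum to 321, so (3,4) = 67.
Row 4 must total 388; the given cells sum to 313, so (4,2) = 75.
Column 2 needs 388; the known cells sum to 261, so (2,2) = 127.
The remaining cell in column 3 is (1,3) = 388 − 281 = 107.
The remaining cell in row 1 is (1,4) = 388 − 269 = 119.
From row 2, 388 − (99 + 127 + 71) gives (2,4) = 91.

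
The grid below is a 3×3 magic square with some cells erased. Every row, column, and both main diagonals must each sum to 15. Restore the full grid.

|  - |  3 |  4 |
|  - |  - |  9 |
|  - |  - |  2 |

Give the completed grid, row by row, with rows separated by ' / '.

8 3 4 / 1 5 9 / 6 7 2

Row 1 needs 15; the known cells sum to 7, so (1,1) = 8.
Main diagonal: 8 + 2 + ? = 15, so (2,2) = 5.
Anti-diagonal needs 15; the known cells sum to 9, so (3,1) = 6.
Row 2 needs 15; the known cells sum to 14, so (2,1) = 1.
The remaining cell in row 3 is (3,2) = 15 − 8 = 7.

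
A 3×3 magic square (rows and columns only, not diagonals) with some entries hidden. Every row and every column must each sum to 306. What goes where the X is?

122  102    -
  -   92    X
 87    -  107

117

Using row 1: 122 + 102 + ? → (1,3) = 306 − 224 = 82.
From row 3, 306 − (87 + 107) gives (3,2) = 112.
Column 1 must total 306; the given cells sum to 209, so (2,1) = 97.
From column 3, 306 − (82 + 107) gives (2,3) = 117.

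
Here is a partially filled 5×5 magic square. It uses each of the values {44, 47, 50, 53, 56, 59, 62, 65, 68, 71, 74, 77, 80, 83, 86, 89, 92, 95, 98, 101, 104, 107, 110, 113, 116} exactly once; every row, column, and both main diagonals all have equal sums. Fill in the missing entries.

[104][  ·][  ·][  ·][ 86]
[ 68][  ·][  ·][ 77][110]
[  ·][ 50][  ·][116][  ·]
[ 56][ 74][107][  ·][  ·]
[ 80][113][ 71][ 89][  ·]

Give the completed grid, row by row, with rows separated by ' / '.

The 25 entries sum to 2000, so each line sums to 2000/5 = 400.
Using row 5: 80 + 113 + 71 + 89 + ? → (5,5) = 400 − 353 = 47.
Column 1 needs 400; the known cells sum to 308, so (3,1) = 92.
Using anti-diagonal: 86 + 77 + 74 + 80 + ? → (3,3) = 400 − 317 = 83.
Row 3 needs 400; the known cells sum to 341, so (3,5) = 59.
Using column 5: 86 + 110 + 59 + 47 + ? → (4,5) = 400 − 302 = 98.
Using row 4: 56 + 74 + 107 + 98 + ? → (4,4) = 400 − 335 = 65.
The remaining cell in column 4 is (1,4) = 400 − 347 = 53.
Main diagonal: 104 + 83 + 65 + 47 + ? = 400, so (2,2) = 101.
Row 2 must total 400; the given cells sum to 356, so (2,3) = 44.
Using column 2: 101 + 50 + 74 + 113 + ? → (1,2) = 400 − 338 = 62.
Column 3 needs 400; the known cells sum to 305, so (1,3) = 95.

104 62 95 53 86 / 68 101 44 77 110 / 92 50 83 116 59 / 56 74 107 65 98 / 80 113 71 89 47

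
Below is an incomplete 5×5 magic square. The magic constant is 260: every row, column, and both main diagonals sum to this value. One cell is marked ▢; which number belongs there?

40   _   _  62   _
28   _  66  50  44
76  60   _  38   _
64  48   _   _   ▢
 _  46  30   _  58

70

The remaining cell in row 2 is (2,2) = 260 − 188 = 72.
From column 1, 260 − (40 + 28 + 76 + 64) gives (5,1) = 52.
Column 2: 72 + 60 + 48 + 46 + ? = 260, so (1,2) = 34.
Using row 5: 52 + 46 + 30 + 58 + ? → (5,4) = 260 − 186 = 74.
Column 4: 62 + 50 + 38 + 74 + ? = 260, so (4,4) = 36.
Using main diagonal: 40 + 72 + 36 + 58 + ? → (3,3) = 260 − 206 = 54.
The remaining cell in anti-diagonal is (1,5) = 260 − 204 = 56.
The remaining cell in row 1 is (1,3) = 260 − 192 = 68.
Row 3 must total 260; the given cells sum to 228, so (3,5) = 32.
Column 3: 68 + 66 + 54 + 30 + ? = 260, so (4,3) = 42.
Column 5 needs 260; the known cells sum to 190, so (4,5) = 70.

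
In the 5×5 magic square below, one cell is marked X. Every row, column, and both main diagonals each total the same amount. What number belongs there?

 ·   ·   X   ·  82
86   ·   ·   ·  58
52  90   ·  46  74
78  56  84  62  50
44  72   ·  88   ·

Row 4 is complete and sums to 330; that is the magic constant.
Using row 3: 52 + 90 + 46 + 74 + ? → (3,3) = 330 − 262 = 68.
Column 1: 86 + 52 + 78 + 44 + ? = 330, so (1,1) = 70.
From column 5, 330 − (82 + 58 + 74 + 50) gives (5,5) = 66.
The remaining cell in main diagonal is (2,2) = 330 − 266 = 64.
From anti-diagonal, 330 − (82 + 68 + 56 + 44) gives (2,4) = 80.
Row 2 needs 330; the known cells sum to 288, so (2,3) = 42.
The remaining cell in row 5 is (5,3) = 330 − 270 = 60.
Column 2 must total 330; the given cells sum to 282, so (1,2) = 48.
Column 3 needs 330; the known cells sum to 254, so (1,3) = 76.

76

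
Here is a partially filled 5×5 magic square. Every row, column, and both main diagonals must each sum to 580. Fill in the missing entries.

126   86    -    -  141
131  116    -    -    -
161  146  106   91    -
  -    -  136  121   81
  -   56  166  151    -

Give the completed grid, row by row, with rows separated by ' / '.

126 86 71 156 141 / 131 116 101 61 171 / 161 146 106 91 76 / 66 176 136 121 81 / 96 56 166 151 111

Using row 3: 161 + 146 + 106 + 91 + ? → (3,5) = 580 − 504 = 76.
Column 2 must total 580; the given cells sum to 404, so (4,2) = 176.
Main diagonal must total 580; the given cells sum to 469, so (5,5) = 111.
Row 4 needs 580; the known cells sum to 514, so (4,1) = 66.
Row 5 must total 580; the given cells sum to 484, so (5,1) = 96.
From column 5, 580 − (141 + 76 + 81 + 111) gives (2,5) = 171.
Anti-diagonal: 141 + 106 + 176 + 96 + ? = 580, so (2,4) = 61.
Row 2 must total 580; the given cells sum to 479, so (2,3) = 101.
Using column 3: 101 + 106 + 136 + 166 + ? → (1,3) = 580 − 509 = 71.
Column 4 needs 580; the known cells sum to 424, so (1,4) = 156.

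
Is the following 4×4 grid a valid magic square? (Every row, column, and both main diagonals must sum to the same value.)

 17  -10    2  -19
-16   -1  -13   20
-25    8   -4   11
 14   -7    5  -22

Row 1: 17 + (-10) + 2 + (-19) = -10.
Row 2: -16 + (-1) + (-13) + 20 = -10.
Row 3: -25 + 8 + (-4) + 11 = -10.
Row 4: 14 + (-7) + 5 + (-22) = -10.
Column 1: 17 + (-16) + (-25) + 14 = -10.
Column 2: -10 + (-1) + 8 + (-7) = -10.
Column 3: 2 + (-13) + (-4) + 5 = -10.
Column 4: -19 + 20 + 11 + (-22) = -10.
Main diagonal: 17 + (-1) + (-4) + (-22) = -10.
Anti-diagonal: -19 + (-13) + 8 + 14 = -10.
All lines sum to -10.

Yes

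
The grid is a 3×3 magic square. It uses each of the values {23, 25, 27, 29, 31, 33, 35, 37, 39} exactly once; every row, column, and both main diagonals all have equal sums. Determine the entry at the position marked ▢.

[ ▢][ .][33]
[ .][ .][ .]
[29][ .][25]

37

The 9 entries sum to 279, so each line sums to 279/3 = 93.
Row 3 needs 93; the known cells sum to 54, so (3,2) = 39.
The remaining cell in column 3 is (2,3) = 93 − 58 = 35.
From anti-diagonal, 93 − (33 + 29) gives (2,2) = 31.
Row 2 needs 93; the known cells sum to 66, so (2,1) = 27.
Column 1 needs 93; the known cells sum to 56, so (1,1) = 37.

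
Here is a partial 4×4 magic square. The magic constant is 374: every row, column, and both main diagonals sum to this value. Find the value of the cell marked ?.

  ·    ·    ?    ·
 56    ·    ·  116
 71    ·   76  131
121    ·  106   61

Using row 3: 71 + 76 + 131 + ? → (3,2) = 374 − 278 = 96.
From row 4, 374 − (121 + 106 + 61) gives (4,2) = 86.
Column 1: 56 + 71 + 121 + ? = 374, so (1,1) = 126.
Column 4 needs 374; the known cells sum to 308, so (1,4) = 66.
Main diagonal must total 374; the given cells sum to 263, so (2,2) = 111.
Anti-diagonal: 66 + 96 + 121 + ? = 374, so (2,3) = 91.
Column 2: 111 + 96 + 86 + ? = 374, so (1,2) = 81.
Using column 3: 91 + 76 + 106 + ? → (1,3) = 374 − 273 = 101.

101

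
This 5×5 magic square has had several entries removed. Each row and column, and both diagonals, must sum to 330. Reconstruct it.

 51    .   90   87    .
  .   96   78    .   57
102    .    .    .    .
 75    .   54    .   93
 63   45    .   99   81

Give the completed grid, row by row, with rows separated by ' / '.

Row 5 needs 330; the known cells sum to 288, so (5,3) = 42.
The remaining cell in column 1 is (2,1) = 330 − 291 = 39.
From column 3, 330 − (90 + 78 + 54 + 42) gives (3,3) = 66.
Main diagonal: 51 + 96 + 66 + 81 + ? = 330, so (4,4) = 36.
Row 2 must total 330; the given cells sum to 270, so (2,4) = 60.
Row 4: 75 + 54 + 36 + 93 + ? = 330, so (4,2) = 72.
The remaining cell in column 4 is (3,4) = 330 − 282 = 48.
Using anti-diagonal: 60 + 66 + 72 + 63 + ? → (1,5) = 330 − 261 = 69.
From row 1, 330 − (51 + 90 + 87 + 69) gives (1,2) = 33.
Column 2 needs 330; the known cells sum to 246, so (3,2) = 84.
Column 5 needs 330; the known cells sum to 300, so (3,5) = 30.

51 33 90 87 69 / 39 96 78 60 57 / 102 84 66 48 30 / 75 72 54 36 93 / 63 45 42 99 81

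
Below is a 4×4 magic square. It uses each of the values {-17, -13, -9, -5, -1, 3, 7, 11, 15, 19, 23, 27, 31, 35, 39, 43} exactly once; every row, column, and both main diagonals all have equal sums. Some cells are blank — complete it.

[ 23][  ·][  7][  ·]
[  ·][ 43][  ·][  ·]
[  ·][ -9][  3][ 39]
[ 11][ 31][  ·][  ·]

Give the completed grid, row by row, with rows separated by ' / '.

23 -13 7 35 / -1 43 15 -5 / 19 -9 3 39 / 11 31 27 -17

The 16 entries sum to 208, so each line sums to 208/4 = 52.
Using row 3: -9 + 3 + 39 + ? → (3,1) = 52 − 33 = 19.
Column 1: 23 + 19 + 11 + ? = 52, so (2,1) = -1.
Using column 2: 43 + (-9) + 31 + ? → (1,2) = 52 − 65 = -13.
Main diagonal must total 52; the given cells sum to 69, so (4,4) = -17.
Row 1 needs 52; the known cells sum to 17, so (1,4) = 35.
Row 4 needs 52; the known cells sum to 25, so (4,3) = 27.
Column 3 must total 52; the given cells sum to 37, so (2,3) = 15.
From column 4, 52 − (35 + 39 + (-17)) gives (2,4) = -5.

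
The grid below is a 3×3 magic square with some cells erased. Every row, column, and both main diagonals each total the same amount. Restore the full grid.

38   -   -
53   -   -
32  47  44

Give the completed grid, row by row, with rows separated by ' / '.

Row 3 is already complete: 32 + 47 + 44 = 123, so that is the magic constant.
Main diagonal must total 123; the given cells sum to 82, so (2,2) = 41.
The remaining cell in anti-diagonal is (1,3) = 123 − 73 = 50.
Row 1: 38 + 50 + ? = 123, so (1,2) = 35.
Row 2: 53 + 41 + ? = 123, so (2,3) = 29.

38 35 50 / 53 41 29 / 32 47 44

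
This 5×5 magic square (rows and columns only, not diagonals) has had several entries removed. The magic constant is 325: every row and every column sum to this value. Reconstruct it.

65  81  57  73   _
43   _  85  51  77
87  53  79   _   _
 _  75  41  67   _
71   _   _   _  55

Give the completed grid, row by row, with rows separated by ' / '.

From row 1, 325 − (65 + 81 + 57 + 73) gives (1,5) = 49.
Using row 2: 43 + 85 + 51 + 77 + ? → (2,2) = 325 − 256 = 69.
From column 1, 325 − (65 + 43 + 87 + 71) gives (4,1) = 59.
Column 2: 81 + 69 + 53 + 75 + ? = 325, so (5,2) = 47.
Column 3: 57 + 85 + 79 + 41 + ? = 325, so (5,3) = 63.
Row 4 needs 325; the known cells sum to 242, so (4,5) = 83.
From row 5, 325 − (71 + 47 + 63 + 55) gives (5,4) = 89.
Column 4 must total 325; the given cells sum to 280, so (3,4) = 45.
From column 5, 325 − (49 + 77 + 83 + 55) gives (3,5) = 61.

65 81 57 73 49 / 43 69 85 51 77 / 87 53 79 45 61 / 59 75 41 67 83 / 71 47 63 89 55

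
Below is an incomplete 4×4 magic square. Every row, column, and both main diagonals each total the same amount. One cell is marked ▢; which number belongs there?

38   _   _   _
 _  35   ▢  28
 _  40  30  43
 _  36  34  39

37

Main diagonal is complete and sums to 142; that is the magic constant.
The remaining cell in row 3 is (3,1) = 142 − 113 = 29.
From row 4, 142 − (36 + 34 + 39) gives (4,1) = 33.
From column 1, 142 − (38 + 29 + 33) gives (2,1) = 42.
Column 2: 35 + 40 + 36 + ? = 142, so (1,2) = 31.
From column 4, 142 − (28 + 43 + 39) gives (1,4) = 32.
Anti-diagonal: 32 + 40 + 33 + ? = 142, so (2,3) = 37.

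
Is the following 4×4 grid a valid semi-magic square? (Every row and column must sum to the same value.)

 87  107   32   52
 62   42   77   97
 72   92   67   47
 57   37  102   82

Yes

Row 1: 87 + 107 + 32 + 52 = 278.
Row 2: 62 + 42 + 77 + 97 = 278.
Row 3: 72 + 92 + 67 + 47 = 278.
Row 4: 57 + 37 + 102 + 82 = 278.
Column 1: 87 + 62 + 72 + 57 = 278.
Column 2: 107 + 42 + 92 + 37 = 278.
Column 3: 32 + 77 + 67 + 102 = 278.
Column 4: 52 + 97 + 47 + 82 = 278.
All lines sum to 278.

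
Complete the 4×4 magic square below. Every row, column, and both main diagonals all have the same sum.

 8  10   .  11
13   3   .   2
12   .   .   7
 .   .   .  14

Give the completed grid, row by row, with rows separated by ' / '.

Column 4 is already complete: 11 + 2 + 7 + 14 = 34, so that is the magic constant.
Using row 1: 8 + 10 + 11 + ? → (1,3) = 34 − 29 = 5.
Row 2: 13 + 3 + 2 + ? = 34, so (2,3) = 16.
Column 1: 8 + 13 + 12 + ? = 34, so (4,1) = 1.
From main diagonal, 34 − (8 + 3 + 14) gives (3,3) = 9.
Anti-diagonal needs 34; the known cells sum to 28, so (3,2) = 6.
Column 2 needs 34; the known cells sum to 19, so (4,2) = 15.
Column 3: 5 + 16 + 9 + ? = 34, so (4,3) = 4.

8 10 5 11 / 13 3 16 2 / 12 6 9 7 / 1 15 4 14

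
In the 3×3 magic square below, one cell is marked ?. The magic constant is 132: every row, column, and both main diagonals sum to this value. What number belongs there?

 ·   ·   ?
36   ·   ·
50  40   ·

Row 3 must total 132; the given cells sum to 90, so (3,3) = 42.
Using column 1: 36 + 50 + ? → (1,1) = 132 − 86 = 46.
Main diagonal: 46 + 42 + ? = 132, so (2,2) = 44.
Anti-diagonal: 44 + 50 + ? = 132, so (1,3) = 38.

38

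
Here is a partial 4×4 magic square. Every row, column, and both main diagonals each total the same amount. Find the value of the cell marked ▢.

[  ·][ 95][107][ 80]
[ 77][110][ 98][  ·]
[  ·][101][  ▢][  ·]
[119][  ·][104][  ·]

89

Anti-diagonal is complete and sums to 398; that is the magic constant.
From row 1, 398 − (95 + 107 + 80) gives (1,1) = 116.
Using row 2: 77 + 110 + 98 + ? → (2,4) = 398 − 285 = 113.
From column 1, 398 − (116 + 77 + 119) gives (3,1) = 86.
Column 2 needs 398; the known cells sum to 306, so (4,2) = 92.
Using column 3: 107 + 98 + 104 + ? → (3,3) = 398 − 309 = 89.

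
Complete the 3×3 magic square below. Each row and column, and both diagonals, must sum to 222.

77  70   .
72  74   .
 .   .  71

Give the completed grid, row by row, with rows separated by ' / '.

The remaining cell in row 1 is (1,3) = 222 − 147 = 75.
Row 2: 72 + 74 + ? = 222, so (2,3) = 76.
Column 1: 77 + 72 + ? = 222, so (3,1) = 73.
Column 2 must total 222; the given cells sum to 144, so (3,2) = 78.

77 70 75 / 72 74 76 / 73 78 71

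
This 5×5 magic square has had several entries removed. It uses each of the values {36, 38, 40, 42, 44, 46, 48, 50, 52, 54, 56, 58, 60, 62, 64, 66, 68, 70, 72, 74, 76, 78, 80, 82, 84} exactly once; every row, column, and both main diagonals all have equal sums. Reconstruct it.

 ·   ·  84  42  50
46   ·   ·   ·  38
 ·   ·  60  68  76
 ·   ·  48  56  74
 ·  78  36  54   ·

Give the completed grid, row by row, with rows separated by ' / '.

The 25 entries sum to 1500, so each line sums to 1500/5 = 300.
The remaining cell in column 3 is (2,3) = 300 − 228 = 72.
Column 4 must total 300; the given cells sum to 220, so (2,4) = 80.
Column 5: 50 + 38 + 76 + 74 + ? = 300, so (5,5) = 62.
Row 2: 46 + 72 + 80 + 38 + ? = 300, so (2,2) = 64.
Using row 5: 78 + 36 + 54 + 62 + ? → (5,1) = 300 − 230 = 70.
Main diagonal must total 300; the given cells sum to 242, so (1,1) = 58.
Anti-diagonal: 50 + 80 + 60 + 70 + ? = 300, so (4,2) = 40.
From row 1, 300 − (58 + 84 + 42 + 50) gives (1,2) = 66.
The remaining cell in row 4 is (4,1) = 300 − 218 = 82.
Column 1 must total 300; the given cells sum to 256, so (3,1) = 44.
Column 2 must total 300; the given cells sum to 248, so (3,2) = 52.

58 66 84 42 50 / 46 64 72 80 38 / 44 52 60 68 76 / 82 40 48 56 74 / 70 78 36 54 62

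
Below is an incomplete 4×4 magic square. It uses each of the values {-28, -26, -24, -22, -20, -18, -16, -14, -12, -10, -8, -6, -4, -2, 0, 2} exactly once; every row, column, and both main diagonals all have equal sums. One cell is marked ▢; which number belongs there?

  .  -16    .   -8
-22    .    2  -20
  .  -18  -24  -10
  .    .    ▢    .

-4

The 16 entries sum to -208, so each line sums to -208/4 = -52.
Row 2 needs -52; the known cells sum to -40, so (2,2) = -12.
From row 3, -52 − (-18 + (-24) + (-10)) gives (3,1) = 0.
The remaining cell in column 2 is (4,2) = -52 − (-46) = -6.
The remaining cell in column 4 is (4,4) = -52 − (-38) = -14.
Using main diagonal: -12 + (-24) + (-14) + ? → (1,1) = -52 − (-50) = -2.
Anti-diagonal must total -52; the given cells sum to -24, so (4,1) = -28.
Row 1: -2 + (-16) + (-8) + ? = -52, so (1,3) = -26.
From row 4, -52 − (-28 + (-6) + (-14)) gives (4,3) = -4.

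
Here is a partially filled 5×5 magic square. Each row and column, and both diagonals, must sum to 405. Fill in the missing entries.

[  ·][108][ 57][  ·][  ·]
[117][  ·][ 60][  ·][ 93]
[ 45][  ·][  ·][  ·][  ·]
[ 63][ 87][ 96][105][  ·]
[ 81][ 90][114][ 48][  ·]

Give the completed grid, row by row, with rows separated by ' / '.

The remaining cell in row 4 is (4,5) = 405 − 351 = 54.
The remaining cell in row 5 is (5,5) = 405 − 333 = 72.
Column 1 needs 405; the known cells sum to 306, so (1,1) = 99.
Using column 3: 57 + 60 + 96 + 114 + ? → (3,3) = 405 − 327 = 78.
Main diagonal: 99 + 78 + 105 + 72 + ? = 405, so (2,2) = 51.
Row 2 must total 405; the given cells sum to 321, so (2,4) = 84.
From column 2, 405 − (108 + 51 + 87 + 90) gives (3,2) = 69.
From anti-diagonal, 405 − (84 + 78 + 87 + 81) gives (1,5) = 75.
Row 1 must total 405; the given cells sum to 339, so (1,4) = 66.
The remaining cell in column 4 is (3,4) = 405 − 303 = 102.
Column 5: 75 + 93 + 54 + 72 + ? = 405, so (3,5) = 111.

99 108 57 66 75 / 117 51 60 84 93 / 45 69 78 102 111 / 63 87 96 105 54 / 81 90 114 48 72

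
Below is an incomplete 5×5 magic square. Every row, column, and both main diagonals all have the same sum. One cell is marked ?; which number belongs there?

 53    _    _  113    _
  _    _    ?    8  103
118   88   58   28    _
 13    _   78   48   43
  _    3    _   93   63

38

Column 4 is complete and sums to 290; that is the magic constant.
From row 3, 290 − (118 + 88 + 58 + 28) gives (3,5) = -2.
The remaining cell in row 4 is (4,2) = 290 − 182 = 108.
Column 5: 103 + (-2) + 43 + 63 + ? = 290, so (1,5) = 83.
From main diagonal, 290 − (53 + 58 + 48 + 63) gives (2,2) = 68.
Anti-diagonal: 83 + 8 + 58 + 108 + ? = 290, so (5,1) = 33.
Row 5 must total 290; the given cells sum to 192, so (5,3) = 98.
From column 1, 290 − (53 + 118 + 13 + 33) gives (2,1) = 73.
Using column 2: 68 + 88 + 108 + 3 + ? → (1,2) = 290 − 267 = 23.
The remaining cell in row 1 is (1,3) = 290 − 272 = 18.
Using row 2: 73 + 68 + 8 + 103 + ? → (2,3) = 290 − 252 = 38.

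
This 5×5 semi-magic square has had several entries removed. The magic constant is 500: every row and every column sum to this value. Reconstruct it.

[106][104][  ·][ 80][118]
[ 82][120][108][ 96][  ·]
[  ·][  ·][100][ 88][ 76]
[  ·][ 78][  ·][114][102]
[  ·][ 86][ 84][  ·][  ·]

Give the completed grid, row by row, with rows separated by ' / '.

Row 1 needs 500; the known cells sum to 408, so (1,3) = 92.
Using row 2: 82 + 120 + 108 + 96 + ? → (2,5) = 500 − 406 = 94.
Using column 2: 104 + 120 + 78 + 86 + ? → (3,2) = 500 − 388 = 112.
Column 3: 92 + 108 + 100 + 84 + ? = 500, so (4,3) = 116.
From column 4, 500 − (80 + 96 + 88 + 114) gives (5,4) = 122.
Column 5: 118 + 94 + 76 + 102 + ? = 500, so (5,5) = 110.
From row 3, 500 − (112 + 100 + 88 + 76) gives (3,1) = 124.
Using row 4: 78 + 116 + 114 + 102 + ? → (4,1) = 500 − 410 = 90.
From row 5, 500 − (86 + 84 + 122 + 110) gives (5,1) = 98.

106 104 92 80 118 / 82 120 108 96 94 / 124 112 100 88 76 / 90 78 116 114 102 / 98 86 84 122 110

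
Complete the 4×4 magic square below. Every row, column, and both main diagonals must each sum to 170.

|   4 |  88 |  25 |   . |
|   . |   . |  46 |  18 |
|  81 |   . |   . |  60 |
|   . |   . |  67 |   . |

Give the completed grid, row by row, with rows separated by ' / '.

Using row 1: 4 + 88 + 25 + ? → (1,4) = 170 − 117 = 53.
The remaining cell in column 3 is (3,3) = 170 − 138 = 32.
Using column 4: 53 + 18 + 60 + ? → (4,4) = 170 − 131 = 39.
Main diagonal: 4 + 32 + 39 + ? = 170, so (2,2) = 95.
Row 2 needs 170; the known cells sum to 159, so (2,1) = 11.
Using row 3: 81 + 32 + 60 + ? → (3,2) = 170 − 173 = -3.
Using column 1: 4 + 11 + 81 + ? → (4,1) = 170 − 96 = 74.
Column 2: 88 + 95 + (-3) + ? = 170, so (4,2) = -10.

4 88 25 53 / 11 95 46 18 / 81 -3 32 60 / 74 -10 67 39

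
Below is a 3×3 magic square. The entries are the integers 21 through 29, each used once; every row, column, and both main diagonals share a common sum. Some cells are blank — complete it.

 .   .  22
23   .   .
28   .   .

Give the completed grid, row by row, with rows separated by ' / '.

The entries are 21 through 29, which sum to 225, so each line sums to 225/3 = 75.
The remaining cell in column 1 is (1,1) = 75 − 51 = 24.
The remaining cell in anti-diagonal is (2,2) = 75 − 50 = 25.
The remaining cell in row 1 is (1,2) = 75 − 46 = 29.
Using row 2: 23 + 25 + ? → (2,3) = 75 − 48 = 27.
Using column 2: 29 + 25 + ? → (3,2) = 75 − 54 = 21.
From column 3, 75 − (22 + 27) gives (3,3) = 26.

24 29 22 / 23 25 27 / 28 21 26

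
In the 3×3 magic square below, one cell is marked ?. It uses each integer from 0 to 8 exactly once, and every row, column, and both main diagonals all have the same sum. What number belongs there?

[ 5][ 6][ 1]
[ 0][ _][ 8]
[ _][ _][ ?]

The entries are 0 through 8, which sum to 36, so each line sums to 36/3 = 12.
From row 2, 12 − (0 + 8) gives (2,2) = 4.
Column 1 needs 12; the known cells sum to 5, so (3,1) = 7.
Column 2: 6 + 4 + ? = 12, so (3,2) = 2.
The remaining cell in column 3 is (3,3) = 12 − 9 = 3.

3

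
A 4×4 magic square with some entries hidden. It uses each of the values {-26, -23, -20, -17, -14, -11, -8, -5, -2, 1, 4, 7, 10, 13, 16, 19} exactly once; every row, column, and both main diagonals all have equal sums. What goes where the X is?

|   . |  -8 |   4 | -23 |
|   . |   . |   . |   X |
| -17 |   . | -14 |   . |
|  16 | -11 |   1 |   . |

10

The 16 entries sum to -56, so each line sums to -56/4 = -14.
Row 1 needs -14; the known cells sum to -27, so (1,1) = 13.
Using row 4: 16 + (-11) + 1 + ? → (4,4) = -14 − 6 = -20.
Column 1 must total -14; the given cells sum to 12, so (2,1) = -26.
Using column 3: 4 + (-14) + 1 + ? → (2,3) = -14 − (-9) = -5.
Main diagonal needs -14; the known cells sum to -21, so (2,2) = 7.
Anti-diagonal: -23 + (-5) + 16 + ? = -14, so (3,2) = -2.
Row 2 must total -14; the given cells sum to -24, so (2,4) = 10.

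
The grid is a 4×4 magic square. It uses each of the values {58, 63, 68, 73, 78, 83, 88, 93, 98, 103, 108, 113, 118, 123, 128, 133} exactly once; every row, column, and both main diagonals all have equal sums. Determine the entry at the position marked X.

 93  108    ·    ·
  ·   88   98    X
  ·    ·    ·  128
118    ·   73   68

The 16 entries sum to 1528, so each line sums to 1528/4 = 382.
From row 4, 382 − (118 + 73 + 68) gives (4,2) = 123.
Using column 2: 108 + 88 + 123 + ? → (3,2) = 382 − 319 = 63.
From main diagonal, 382 − (93 + 88 + 68) gives (3,3) = 133.
Using anti-diagonal: 98 + 63 + 118 + ? → (1,4) = 382 − 279 = 103.
Row 1 needs 382; the known cells sum to 304, so (1,3) = 78.
Row 3 must total 382; the given cells sum to 324, so (3,1) = 58.
Using column 1: 93 + 58 + 118 + ? → (2,1) = 382 − 269 = 113.
The remaining cell in column 4 is (2,4) = 382 − 299 = 83.

83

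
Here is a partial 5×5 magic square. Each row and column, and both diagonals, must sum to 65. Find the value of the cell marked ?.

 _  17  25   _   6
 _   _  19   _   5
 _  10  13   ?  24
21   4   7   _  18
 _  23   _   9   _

16

From row 4, 65 − (21 + 4 + 7 + 18) gives (4,4) = 15.
Column 2: 17 + 10 + 4 + 23 + ? = 65, so (2,2) = 11.
The remaining cell in column 3 is (5,3) = 65 − 64 = 1.
The remaining cell in column 5 is (5,5) = 65 − 53 = 12.
The remaining cell in main diagonal is (1,1) = 65 − 51 = 14.
From row 1, 65 − (14 + 17 + 25 + 6) gives (1,4) = 3.
Row 5 needs 65; the known cells sum to 45, so (5,1) = 20.
From anti-diagonal, 65 − (6 + 13 + 4 + 20) gives (2,4) = 22.
Using row 2: 11 + 19 + 22 + 5 + ? → (2,1) = 65 − 57 = 8.
Column 1: 14 + 8 + 21 + 20 + ? = 65, so (3,1) = 2.
From column 4, 65 − (3 + 22 + 15 + 9) gives (3,4) = 16.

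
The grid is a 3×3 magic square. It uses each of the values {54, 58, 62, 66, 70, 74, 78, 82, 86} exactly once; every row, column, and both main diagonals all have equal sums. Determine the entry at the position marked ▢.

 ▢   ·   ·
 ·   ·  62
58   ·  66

74

The 9 entries sum to 630, so each line sums to 630/3 = 210.
Row 3 needs 210; the known cells sum to 124, so (3,2) = 86.
Column 3 needs 210; the known cells sum to 128, so (1,3) = 82.
Anti-diagonal needs 210; the known cells sum to 140, so (2,2) = 70.
Using row 2: 70 + 62 + ? → (2,1) = 210 − 132 = 78.
Column 1 must total 210; the given cells sum to 136, so (1,1) = 74.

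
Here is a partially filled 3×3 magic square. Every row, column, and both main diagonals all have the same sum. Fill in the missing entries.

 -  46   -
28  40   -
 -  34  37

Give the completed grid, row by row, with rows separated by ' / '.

Column 2 is already complete: 46 + 40 + 34 = 120, so that is the magic constant.
Using row 2: 28 + 40 + ? → (2,3) = 120 − 68 = 52.
The remaining cell in row 3 is (3,1) = 120 − 71 = 49.
From column 1, 120 − (28 + 49) gives (1,1) = 43.
Using column 3: 52 + 37 + ? → (1,3) = 120 − 89 = 31.

43 46 31 / 28 40 52 / 49 34 37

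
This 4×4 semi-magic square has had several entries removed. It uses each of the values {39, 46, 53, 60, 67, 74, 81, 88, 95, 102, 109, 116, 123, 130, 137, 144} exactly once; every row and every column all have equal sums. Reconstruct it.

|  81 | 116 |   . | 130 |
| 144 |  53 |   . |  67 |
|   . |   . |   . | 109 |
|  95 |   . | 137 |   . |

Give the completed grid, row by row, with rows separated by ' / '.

81 116 39 130 / 144 53 102 67 / 46 123 88 109 / 95 74 137 60

The 16 entries sum to 1464, so each line sums to 1464/4 = 366.
Row 1 must total 366; the given cells sum to 327, so (1,3) = 39.
Row 2 needs 366; the known cells sum to 264, so (2,3) = 102.
Column 1: 81 + 144 + 95 + ? = 366, so (3,1) = 46.
Column 3: 39 + 102 + 137 + ? = 366, so (3,3) = 88.
Using column 4: 130 + 67 + 109 + ? → (4,4) = 366 − 306 = 60.
Row 3: 46 + 88 + 109 + ? = 366, so (3,2) = 123.
Row 4 needs 366; the known cells sum to 292, so (4,2) = 74.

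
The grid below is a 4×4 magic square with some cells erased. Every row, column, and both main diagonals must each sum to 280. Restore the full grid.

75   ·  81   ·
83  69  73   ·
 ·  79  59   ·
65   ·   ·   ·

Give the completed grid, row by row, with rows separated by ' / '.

Using row 2: 83 + 69 + 73 + ? → (2,4) = 280 − 225 = 55.
From column 1, 280 − (75 + 83 + 65) gives (3,1) = 57.
The remaining cell in column 3 is (4,3) = 280 − 213 = 67.
The remaining cell in main diagonal is (4,4) = 280 − 203 = 77.
From anti-diagonal, 280 − (73 + 79 + 65) gives (1,4) = 63.
The remaining cell in row 1 is (1,2) = 280 − 219 = 61.
The remaining cell in row 3 is (3,4) = 280 − 195 = 85.
Row 4: 65 + 67 + 77 + ? = 280, so (4,2) = 71.

75 61 81 63 / 83 69 73 55 / 57 79 59 85 / 65 71 67 77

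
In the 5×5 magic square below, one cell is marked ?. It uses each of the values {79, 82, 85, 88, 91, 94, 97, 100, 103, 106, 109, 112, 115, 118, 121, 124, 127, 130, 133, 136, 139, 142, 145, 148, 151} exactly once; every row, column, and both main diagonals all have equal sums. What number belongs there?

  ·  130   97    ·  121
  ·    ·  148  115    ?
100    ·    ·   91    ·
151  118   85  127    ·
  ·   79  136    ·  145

The 25 entries sum to 2875, so each line sums to 2875/5 = 575.
Row 4 needs 575; the known cells sum to 481, so (4,5) = 94.
Column 3 must total 575; the given cells sum to 466, so (3,3) = 109.
Anti-diagonal must total 575; the given cells sum to 463, so (5,1) = 112.
Row 5 must total 575; the given cells sum to 472, so (5,4) = 103.
Column 4 needs 575; the known cells sum to 436, so (1,4) = 139.
The remaining cell in row 1 is (1,1) = 575 − 487 = 88.
Column 1 must total 575; the given cells sum to 451, so (2,1) = 124.
Main diagonal must total 575; the given cells sum to 469, so (2,2) = 106.
From row 2, 575 − (124 + 106 + 148 + 115) gives (2,5) = 82.

82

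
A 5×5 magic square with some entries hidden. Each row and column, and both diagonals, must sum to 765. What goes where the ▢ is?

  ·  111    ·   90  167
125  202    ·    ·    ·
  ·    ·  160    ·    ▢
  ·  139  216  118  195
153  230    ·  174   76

Row 4: 139 + 216 + 118 + 195 + ? = 765, so (4,1) = 97.
From row 5, 765 − (153 + 230 + 174 + 76) gives (5,3) = 132.
From column 2, 765 − (111 + 202 + 139 + 230) gives (3,2) = 83.
Main diagonal needs 765; the known cells sum to 556, so (1,1) = 209.
From anti-diagonal, 765 − (167 + 160 + 139 + 153) gives (2,4) = 146.
Row 1 must total 765; the given cells sum to 577, so (1,3) = 188.
Column 1 must total 765; the given cells sum to 584, so (3,1) = 181.
Using column 3: 188 + 160 + 216 + 132 + ? → (2,3) = 765 − 696 = 69.
Column 4: 90 + 146 + 118 + 174 + ? = 765, so (3,4) = 237.
Row 2 must total 765; the given cells sum to 542, so (2,5) = 223.
The remaining cell in row 3 is (3,5) = 765 − 661 = 104.

104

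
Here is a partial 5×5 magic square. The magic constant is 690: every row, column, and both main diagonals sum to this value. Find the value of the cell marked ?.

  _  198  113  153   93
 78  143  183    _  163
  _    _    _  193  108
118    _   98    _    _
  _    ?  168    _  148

103

Using row 1: 198 + 113 + 153 + 93 + ? → (1,1) = 690 − 557 = 133.
The remaining cell in row 2 is (2,4) = 690 − 567 = 123.
Column 3: 113 + 183 + 98 + 168 + ? = 690, so (3,3) = 128.
Using column 5: 93 + 163 + 108 + 148 + ? → (4,5) = 690 − 512 = 178.
Main diagonal: 133 + 143 + 128 + 148 + ? = 690, so (4,4) = 138.
Row 4: 118 + 98 + 138 + 178 + ? = 690, so (4,2) = 158.
Column 4: 153 + 123 + 193 + 138 + ? = 690, so (5,4) = 83.
From anti-diagonal, 690 − (93 + 123 + 128 + 158) gives (5,1) = 188.
Row 5 needs 690; the known cells sum to 587, so (5,2) = 103.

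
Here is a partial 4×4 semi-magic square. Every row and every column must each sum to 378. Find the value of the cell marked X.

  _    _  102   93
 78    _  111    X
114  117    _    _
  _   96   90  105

108

From row 4, 378 − (96 + 90 + 105) gives (4,1) = 87.
The remaining cell in column 1 is (1,1) = 378 − 279 = 99.
The remaining cell in column 3 is (3,3) = 378 − 303 = 75.
From row 1, 378 − (99 + 102 + 93) gives (1,2) = 84.
Using row 3: 114 + 117 + 75 + ? → (3,4) = 378 − 306 = 72.
Column 2: 84 + 117 + 96 + ? = 378, so (2,2) = 81.
Using column 4: 93 + 72 + 105 + ? → (2,4) = 378 − 270 = 108.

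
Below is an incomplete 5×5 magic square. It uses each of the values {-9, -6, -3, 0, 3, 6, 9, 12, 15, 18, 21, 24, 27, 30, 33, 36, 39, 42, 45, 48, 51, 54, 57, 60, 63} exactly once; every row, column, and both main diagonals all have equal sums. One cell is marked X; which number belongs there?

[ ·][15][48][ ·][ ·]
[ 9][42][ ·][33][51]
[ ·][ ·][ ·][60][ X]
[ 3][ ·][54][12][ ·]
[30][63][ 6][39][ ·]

18

The 25 entries sum to 675, so each line sums to 675/5 = 135.
Row 2 needs 135; the known cells sum to 135, so (2,3) = 0.
From row 5, 135 − (30 + 63 + 6 + 39) gives (5,5) = -3.
Using column 3: 48 + 0 + 54 + 6 + ? → (3,3) = 135 − 108 = 27.
Column 4: 33 + 60 + 12 + 39 + ? = 135, so (1,4) = -9.
Using main diagonal: 42 + 27 + 12 + (-3) + ? → (1,1) = 135 − 78 = 57.
Row 1 must total 135; the given cells sum to 111, so (1,5) = 24.
Column 1: 57 + 9 + 3 + 30 + ? = 135, so (3,1) = 36.
Anti-diagonal must total 135; the given cells sum to 114, so (4,2) = 21.
From row 4, 135 − (3 + 21 + 54 + 12) gives (4,5) = 45.
From column 2, 135 − (15 + 42 + 21 + 63) gives (3,2) = -6.
From column 5, 135 − (24 + 51 + 45 + (-3)) gives (3,5) = 18.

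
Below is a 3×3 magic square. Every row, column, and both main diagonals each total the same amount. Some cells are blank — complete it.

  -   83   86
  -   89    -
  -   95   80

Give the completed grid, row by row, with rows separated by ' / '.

Column 2 is already complete: 83 + 89 + 95 = 267, so that is the magic constant.
Row 1: 83 + 86 + ? = 267, so (1,1) = 98.
The remaining cell in row 3 is (3,1) = 267 − 175 = 92.
Column 1 needs 267; the known cells sum to 190, so (2,1) = 77.
Column 3: 86 + 80 + ? = 267, so (2,3) = 101.

98 83 86 / 77 89 101 / 92 95 80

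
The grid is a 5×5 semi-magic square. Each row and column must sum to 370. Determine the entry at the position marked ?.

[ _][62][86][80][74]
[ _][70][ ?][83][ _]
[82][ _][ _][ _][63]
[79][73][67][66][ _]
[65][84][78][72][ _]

From row 1, 370 − (62 + 86 + 80 + 74) gives (1,1) = 68.
Using row 4: 79 + 73 + 67 + 66 + ? → (4,5) = 370 − 285 = 85.
From row 5, 370 − (65 + 84 + 78 + 72) gives (5,5) = 71.
From column 1, 370 − (68 + 82 + 79 + 65) gives (2,1) = 76.
Using column 2: 62 + 70 + 73 + 84 + ? → (3,2) = 370 − 289 = 81.
Column 4 must total 370; the given cells sum to 301, so (3,4) = 69.
Column 5: 74 + 63 + 85 + 71 + ? = 370, so (2,5) = 77.
Using row 2: 76 + 70 + 83 + 77 + ? → (2,3) = 370 − 306 = 64.

64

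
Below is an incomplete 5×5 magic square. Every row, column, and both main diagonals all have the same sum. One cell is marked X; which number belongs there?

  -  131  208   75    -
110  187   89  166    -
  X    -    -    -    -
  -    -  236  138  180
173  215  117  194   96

201

Row 5 is complete and sums to 795; that is the magic constant.
Row 2 must total 795; the given cells sum to 552, so (2,5) = 243.
The remaining cell in column 3 is (3,3) = 795 − 650 = 145.
Column 4 needs 795; the known cells sum to 573, so (3,4) = 222.
Using main diagonal: 187 + 145 + 138 + 96 + ? → (1,1) = 795 − 566 = 229.
Row 1 needs 795; the known cells sum to 643, so (1,5) = 152.
The remaining cell in column 5 is (3,5) = 795 − 671 = 124.
From anti-diagonal, 795 − (152 + 166 + 145 + 173) gives (4,2) = 159.
From row 4, 795 − (159 + 236 + 138 + 180) gives (4,1) = 82.
Column 1: 229 + 110 + 82 + 173 + ? = 795, so (3,1) = 201.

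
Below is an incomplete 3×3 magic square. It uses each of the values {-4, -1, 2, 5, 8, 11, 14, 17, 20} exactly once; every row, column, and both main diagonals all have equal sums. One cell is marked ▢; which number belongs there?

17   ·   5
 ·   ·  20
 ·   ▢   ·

14

The 9 entries sum to 72, so each line sums to 72/3 = 24.
Row 1: 17 + 5 + ? = 24, so (1,2) = 2.
Column 3 needs 24; the known cells sum to 25, so (3,3) = -1.
From main diagonal, 24 − (17 + (-1)) gives (2,2) = 8.
Anti-diagonal: 5 + 8 + ? = 24, so (3,1) = 11.
Using row 2: 8 + 20 + ? → (2,1) = 24 − 28 = -4.
Row 3: 11 + (-1) + ? = 24, so (3,2) = 14.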